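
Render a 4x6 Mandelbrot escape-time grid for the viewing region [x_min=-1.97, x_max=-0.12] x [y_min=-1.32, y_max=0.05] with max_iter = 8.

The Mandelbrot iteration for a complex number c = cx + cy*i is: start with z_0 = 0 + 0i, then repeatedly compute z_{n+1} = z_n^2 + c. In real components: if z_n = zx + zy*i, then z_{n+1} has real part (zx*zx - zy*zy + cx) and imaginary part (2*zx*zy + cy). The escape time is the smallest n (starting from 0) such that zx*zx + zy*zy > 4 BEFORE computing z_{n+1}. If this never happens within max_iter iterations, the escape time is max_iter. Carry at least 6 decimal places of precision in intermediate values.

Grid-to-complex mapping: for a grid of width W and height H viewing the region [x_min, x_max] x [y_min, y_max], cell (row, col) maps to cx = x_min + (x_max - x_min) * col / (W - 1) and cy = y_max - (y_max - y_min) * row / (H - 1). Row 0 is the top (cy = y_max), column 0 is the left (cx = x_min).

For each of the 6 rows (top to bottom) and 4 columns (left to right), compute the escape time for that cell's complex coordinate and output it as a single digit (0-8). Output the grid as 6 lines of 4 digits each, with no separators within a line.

Answer: 5888
3788
1378
1348
1337
1222

Derivation:
(row=0, col=0): c = -1.9700 + 0.0500i → escape time 5
(row=0, col=1): c = -1.3533 + 0.0500i → escape time 8
(row=0, col=2): c = -0.7367 + 0.0500i → escape time 8
(row=0, col=3): c = -0.1200 + 0.0500i → escape time 8
(row=1, col=0): c = -1.9700 + -0.2240i → escape time 3
(row=1, col=1): c = -1.3533 + -0.2240i → escape time 7
(row=1, col=2): c = -0.7367 + -0.2240i → escape time 8
(row=1, col=3): c = -0.1200 + -0.2240i → escape time 8
(row=2, col=0): c = -1.9700 + -0.4980i → escape time 1
(row=2, col=1): c = -1.3533 + -0.4980i → escape time 3
(row=2, col=2): c = -0.7367 + -0.4980i → escape time 7
(row=2, col=3): c = -0.1200 + -0.4980i → escape time 8
(row=3, col=0): c = -1.9700 + -0.7720i → escape time 1
(row=3, col=1): c = -1.3533 + -0.7720i → escape time 3
(row=3, col=2): c = -0.7367 + -0.7720i → escape time 4
(row=3, col=3): c = -0.1200 + -0.7720i → escape time 8
(row=4, col=0): c = -1.9700 + -1.0460i → escape time 1
(row=4, col=1): c = -1.3533 + -1.0460i → escape time 3
(row=4, col=2): c = -0.7367 + -1.0460i → escape time 3
(row=4, col=3): c = -0.1200 + -1.0460i → escape time 7
(row=5, col=0): c = -1.9700 + -1.3200i → escape time 1
(row=5, col=1): c = -1.3533 + -1.3200i → escape time 2
(row=5, col=2): c = -0.7367 + -1.3200i → escape time 2
(row=5, col=3): c = -0.1200 + -1.3200i → escape time 2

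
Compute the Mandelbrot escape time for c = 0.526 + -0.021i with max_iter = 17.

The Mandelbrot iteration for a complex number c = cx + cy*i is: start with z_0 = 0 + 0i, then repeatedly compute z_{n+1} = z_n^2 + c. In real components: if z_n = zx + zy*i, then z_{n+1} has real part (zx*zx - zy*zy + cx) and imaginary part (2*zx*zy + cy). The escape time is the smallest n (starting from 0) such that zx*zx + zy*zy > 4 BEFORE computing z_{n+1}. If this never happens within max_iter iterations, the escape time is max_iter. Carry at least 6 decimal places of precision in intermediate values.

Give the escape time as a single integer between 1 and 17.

z_0 = 0 + 0i, c = 0.5260 + -0.0210i
Iter 1: z = 0.5260 + -0.0210i, |z|^2 = 0.2771
Iter 2: z = 0.8022 + -0.0431i, |z|^2 = 0.6454
Iter 3: z = 1.1677 + -0.0901i, |z|^2 = 1.3717
Iter 4: z = 1.8815 + -0.2315i, |z|^2 = 3.5935
Iter 5: z = 4.0123 + -0.8922i, |z|^2 = 16.8943
Escaped at iteration 5

Answer: 5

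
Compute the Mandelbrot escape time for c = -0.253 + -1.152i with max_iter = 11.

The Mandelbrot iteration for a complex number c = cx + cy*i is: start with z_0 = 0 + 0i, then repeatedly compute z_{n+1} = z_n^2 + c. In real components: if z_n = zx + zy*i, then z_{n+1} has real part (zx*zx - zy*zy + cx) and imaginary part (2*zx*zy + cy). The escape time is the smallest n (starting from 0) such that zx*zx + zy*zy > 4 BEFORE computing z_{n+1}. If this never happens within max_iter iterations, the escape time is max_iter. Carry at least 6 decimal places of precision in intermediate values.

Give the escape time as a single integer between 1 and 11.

Answer: 4

Derivation:
z_0 = 0 + 0i, c = -0.2530 + -1.1520i
Iter 1: z = -0.2530 + -1.1520i, |z|^2 = 1.3911
Iter 2: z = -1.5161 + -0.5691i, |z|^2 = 2.6224
Iter 3: z = 1.7217 + 0.5736i, |z|^2 = 3.2932
Iter 4: z = 2.3822 + 0.8231i, |z|^2 = 6.3523
Escaped at iteration 4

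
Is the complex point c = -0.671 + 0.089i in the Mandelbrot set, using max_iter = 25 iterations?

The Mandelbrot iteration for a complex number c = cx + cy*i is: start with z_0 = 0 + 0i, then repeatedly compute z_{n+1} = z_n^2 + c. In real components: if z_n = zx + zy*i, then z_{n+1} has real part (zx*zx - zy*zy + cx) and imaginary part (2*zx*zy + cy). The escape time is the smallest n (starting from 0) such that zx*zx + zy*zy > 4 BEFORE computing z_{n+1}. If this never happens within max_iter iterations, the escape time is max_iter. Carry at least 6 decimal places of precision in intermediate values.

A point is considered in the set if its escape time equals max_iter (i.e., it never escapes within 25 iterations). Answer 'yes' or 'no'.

Answer: yes

Derivation:
z_0 = 0 + 0i, c = -0.6710 + 0.0890i
Iter 1: z = -0.6710 + 0.0890i, |z|^2 = 0.4582
Iter 2: z = -0.2287 + -0.0304i, |z|^2 = 0.0532
Iter 3: z = -0.6196 + 0.1029i, |z|^2 = 0.3945
Iter 4: z = -0.2976 + -0.0385i, |z|^2 = 0.0901
Iter 5: z = -0.5839 + 0.1119i, |z|^2 = 0.3535
Iter 6: z = -0.3426 + -0.0417i, |z|^2 = 0.1191
Iter 7: z = -0.5554 + 0.1176i, |z|^2 = 0.3223
Iter 8: z = -0.3764 + -0.0416i, |z|^2 = 0.1434
Iter 9: z = -0.5311 + 0.1203i, |z|^2 = 0.2965
Iter 10: z = -0.4035 + -0.0388i, |z|^2 = 0.1643
Iter 11: z = -0.5097 + 0.1203i, |z|^2 = 0.2743
Iter 12: z = -0.4257 + -0.0336i, |z|^2 = 0.1823
Iter 13: z = -0.4910 + 0.1176i, |z|^2 = 0.2549
Iter 14: z = -0.4438 + -0.0265i, |z|^2 = 0.1977
Iter 15: z = -0.4747 + 0.1125i, |z|^2 = 0.2380
Iter 16: z = -0.4583 + -0.0179i, |z|^2 = 0.2103
Iter 17: z = -0.4613 + 0.1054i, |z|^2 = 0.2239
Iter 18: z = -0.4693 + -0.0082i, |z|^2 = 0.2203
Iter 19: z = -0.4508 + 0.0967i, |z|^2 = 0.2126
Iter 20: z = -0.4771 + 0.0018i, |z|^2 = 0.2276
Iter 21: z = -0.4434 + 0.0873i, |z|^2 = 0.2042
Iter 22: z = -0.4820 + 0.0116i, |z|^2 = 0.2325
Iter 23: z = -0.4388 + 0.0778i, |z|^2 = 0.1986
Iter 24: z = -0.4845 + 0.0207i, |z|^2 = 0.2352
Did not escape in 25 iterations → in set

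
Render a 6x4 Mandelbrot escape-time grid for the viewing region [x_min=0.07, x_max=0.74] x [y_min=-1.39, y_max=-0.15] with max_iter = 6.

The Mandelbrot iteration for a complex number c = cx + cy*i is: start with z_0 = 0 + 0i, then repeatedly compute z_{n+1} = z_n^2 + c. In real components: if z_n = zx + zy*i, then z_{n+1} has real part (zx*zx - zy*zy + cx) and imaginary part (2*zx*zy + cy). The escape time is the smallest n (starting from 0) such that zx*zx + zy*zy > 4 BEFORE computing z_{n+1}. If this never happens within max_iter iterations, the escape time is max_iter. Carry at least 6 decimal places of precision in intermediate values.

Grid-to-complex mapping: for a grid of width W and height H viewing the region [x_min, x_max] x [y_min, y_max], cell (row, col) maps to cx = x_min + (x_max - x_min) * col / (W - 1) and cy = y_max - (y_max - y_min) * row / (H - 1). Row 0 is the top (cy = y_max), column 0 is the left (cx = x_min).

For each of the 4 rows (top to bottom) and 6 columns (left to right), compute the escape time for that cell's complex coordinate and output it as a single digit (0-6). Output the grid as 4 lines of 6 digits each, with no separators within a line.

(row=0, col=0): c = 0.0700 + -0.1500i → escape time 6
(row=0, col=1): c = 0.2040 + -0.1500i → escape time 6
(row=0, col=2): c = 0.3380 + -0.1500i → escape time 6
(row=0, col=3): c = 0.4720 + -0.1500i → escape time 5
(row=0, col=4): c = 0.6060 + -0.1500i → escape time 4
(row=0, col=5): c = 0.7400 + -0.1500i → escape time 3
(row=1, col=0): c = 0.0700 + -0.5633i → escape time 6
(row=1, col=1): c = 0.2040 + -0.5633i → escape time 6
(row=1, col=2): c = 0.3380 + -0.5633i → escape time 6
(row=1, col=3): c = 0.4720 + -0.5633i → escape time 5
(row=1, col=4): c = 0.6060 + -0.5633i → escape time 3
(row=1, col=5): c = 0.7400 + -0.5633i → escape time 3
(row=2, col=0): c = 0.0700 + -0.9767i → escape time 5
(row=2, col=1): c = 0.2040 + -0.9767i → escape time 4
(row=2, col=2): c = 0.3380 + -0.9767i → escape time 3
(row=2, col=3): c = 0.4720 + -0.9767i → escape time 3
(row=2, col=4): c = 0.6060 + -0.9767i → escape time 2
(row=2, col=5): c = 0.7400 + -0.9767i → escape time 2
(row=3, col=0): c = 0.0700 + -1.3900i → escape time 2
(row=3, col=1): c = 0.2040 + -1.3900i → escape time 2
(row=3, col=2): c = 0.3380 + -1.3900i → escape time 2
(row=3, col=3): c = 0.4720 + -1.3900i → escape time 2
(row=3, col=4): c = 0.6060 + -1.3900i → escape time 2
(row=3, col=5): c = 0.7400 + -1.3900i → escape time 2

Answer: 666543
666533
543322
222222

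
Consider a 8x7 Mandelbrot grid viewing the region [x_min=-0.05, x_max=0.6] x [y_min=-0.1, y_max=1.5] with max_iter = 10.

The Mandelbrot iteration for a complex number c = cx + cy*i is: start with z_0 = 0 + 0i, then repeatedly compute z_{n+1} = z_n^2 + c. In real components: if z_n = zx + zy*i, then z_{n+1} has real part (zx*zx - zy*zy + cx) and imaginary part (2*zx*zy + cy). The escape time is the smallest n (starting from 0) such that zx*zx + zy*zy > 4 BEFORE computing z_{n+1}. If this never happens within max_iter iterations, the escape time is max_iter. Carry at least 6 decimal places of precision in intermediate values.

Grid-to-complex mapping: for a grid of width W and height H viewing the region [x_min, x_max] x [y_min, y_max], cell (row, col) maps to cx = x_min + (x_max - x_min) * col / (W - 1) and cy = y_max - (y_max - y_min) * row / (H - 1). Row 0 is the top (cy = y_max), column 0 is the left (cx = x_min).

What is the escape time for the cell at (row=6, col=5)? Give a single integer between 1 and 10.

z_0 = 0 + 0i, c = 0.4143 + -0.1000i
Iter 1: z = 0.4143 + -0.1000i, |z|^2 = 0.1816
Iter 2: z = 0.5759 + -0.1829i, |z|^2 = 0.3651
Iter 3: z = 0.7125 + -0.3106i, |z|^2 = 0.6042
Iter 4: z = 0.8255 + -0.5427i, |z|^2 = 0.9759
Iter 5: z = 0.8013 + -0.9959i, |z|^2 = 1.6339
Iter 6: z = 0.0644 + -1.6960i, |z|^2 = 2.8805
Iter 7: z = -2.4579 + -0.3186i, |z|^2 = 6.1430
Escaped at iteration 7

Answer: 7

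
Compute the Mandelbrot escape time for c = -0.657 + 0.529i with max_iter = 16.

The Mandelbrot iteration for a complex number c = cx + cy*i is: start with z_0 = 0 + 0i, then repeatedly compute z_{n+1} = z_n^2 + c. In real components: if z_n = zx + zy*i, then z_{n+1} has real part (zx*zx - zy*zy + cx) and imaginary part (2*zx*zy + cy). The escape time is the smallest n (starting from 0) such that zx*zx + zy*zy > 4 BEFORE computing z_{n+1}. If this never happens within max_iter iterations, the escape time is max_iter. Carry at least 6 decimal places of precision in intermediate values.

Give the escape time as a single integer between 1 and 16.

z_0 = 0 + 0i, c = -0.6570 + 0.5290i
Iter 1: z = -0.6570 + 0.5290i, |z|^2 = 0.7115
Iter 2: z = -0.5052 + -0.1661i, |z|^2 = 0.2828
Iter 3: z = -0.4294 + 0.6968i, |z|^2 = 0.6699
Iter 4: z = -0.9582 + -0.0694i, |z|^2 = 0.9230
Iter 5: z = 0.2564 + 0.6620i, |z|^2 = 0.5040
Iter 6: z = -1.0295 + 0.8684i, |z|^2 = 1.8141
Iter 7: z = -0.3512 + -1.2591i, |z|^2 = 1.7087
Iter 8: z = -2.1190 + 1.4135i, |z|^2 = 6.4880
Escaped at iteration 8

Answer: 8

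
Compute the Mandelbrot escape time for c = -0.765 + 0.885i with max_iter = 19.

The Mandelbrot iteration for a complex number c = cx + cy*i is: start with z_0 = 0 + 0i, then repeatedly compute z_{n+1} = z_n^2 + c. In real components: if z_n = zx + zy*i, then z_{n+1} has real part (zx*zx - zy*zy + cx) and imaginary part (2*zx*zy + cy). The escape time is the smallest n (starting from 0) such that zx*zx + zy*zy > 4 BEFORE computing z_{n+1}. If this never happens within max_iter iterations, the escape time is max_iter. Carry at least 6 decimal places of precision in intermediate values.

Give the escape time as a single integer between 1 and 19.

Answer: 4

Derivation:
z_0 = 0 + 0i, c = -0.7650 + 0.8850i
Iter 1: z = -0.7650 + 0.8850i, |z|^2 = 1.3685
Iter 2: z = -0.9630 + -0.4690i, |z|^2 = 1.1474
Iter 3: z = -0.0576 + 1.7884i, |z|^2 = 3.2017
Iter 4: z = -3.9600 + 0.6788i, |z|^2 = 16.1426
Escaped at iteration 4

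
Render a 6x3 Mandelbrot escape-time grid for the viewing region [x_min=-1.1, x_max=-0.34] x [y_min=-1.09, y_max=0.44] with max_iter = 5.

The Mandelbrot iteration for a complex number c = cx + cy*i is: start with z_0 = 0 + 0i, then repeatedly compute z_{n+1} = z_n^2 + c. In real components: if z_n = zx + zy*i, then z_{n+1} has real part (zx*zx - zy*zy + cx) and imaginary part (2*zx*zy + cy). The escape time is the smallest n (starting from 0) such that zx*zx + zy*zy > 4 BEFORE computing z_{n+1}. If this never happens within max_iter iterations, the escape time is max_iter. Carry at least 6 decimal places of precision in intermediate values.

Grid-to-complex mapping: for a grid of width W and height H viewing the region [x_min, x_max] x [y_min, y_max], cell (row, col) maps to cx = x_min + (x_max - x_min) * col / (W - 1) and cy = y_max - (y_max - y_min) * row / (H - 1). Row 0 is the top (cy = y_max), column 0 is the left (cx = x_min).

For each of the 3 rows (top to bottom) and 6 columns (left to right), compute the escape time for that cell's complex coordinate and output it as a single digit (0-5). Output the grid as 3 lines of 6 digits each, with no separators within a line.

(row=0, col=0): c = -1.1000 + 0.4400i → escape time 5
(row=0, col=1): c = -0.9480 + 0.4400i → escape time 5
(row=0, col=2): c = -0.7960 + 0.4400i → escape time 5
(row=0, col=3): c = -0.6440 + 0.4400i → escape time 5
(row=0, col=4): c = -0.4920 + 0.4400i → escape time 5
(row=0, col=5): c = -0.3400 + 0.4400i → escape time 5
(row=1, col=0): c = -1.1000 + -0.3250i → escape time 5
(row=1, col=1): c = -0.9480 + -0.3250i → escape time 5
(row=1, col=2): c = -0.7960 + -0.3250i → escape time 5
(row=1, col=3): c = -0.6440 + -0.3250i → escape time 5
(row=1, col=4): c = -0.4920 + -0.3250i → escape time 5
(row=1, col=5): c = -0.3400 + -0.3250i → escape time 5
(row=2, col=0): c = -1.1000 + -1.0900i → escape time 3
(row=2, col=1): c = -0.9480 + -1.0900i → escape time 3
(row=2, col=2): c = -0.7960 + -1.0900i → escape time 3
(row=2, col=3): c = -0.6440 + -1.0900i → escape time 3
(row=2, col=4): c = -0.4920 + -1.0900i → escape time 4
(row=2, col=5): c = -0.3400 + -1.0900i → escape time 4

Answer: 555555
555555
333344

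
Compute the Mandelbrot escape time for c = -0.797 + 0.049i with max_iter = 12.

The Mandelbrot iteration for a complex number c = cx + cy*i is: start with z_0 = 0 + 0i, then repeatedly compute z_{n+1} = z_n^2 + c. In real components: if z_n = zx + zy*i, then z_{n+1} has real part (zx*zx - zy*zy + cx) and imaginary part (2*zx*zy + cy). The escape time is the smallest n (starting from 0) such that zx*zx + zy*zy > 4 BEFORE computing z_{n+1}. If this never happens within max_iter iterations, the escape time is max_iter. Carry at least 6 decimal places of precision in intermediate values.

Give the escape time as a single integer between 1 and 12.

Answer: 12

Derivation:
z_0 = 0 + 0i, c = -0.7970 + 0.0490i
Iter 1: z = -0.7970 + 0.0490i, |z|^2 = 0.6376
Iter 2: z = -0.1642 + -0.0291i, |z|^2 = 0.0278
Iter 3: z = -0.7709 + 0.0586i, |z|^2 = 0.5977
Iter 4: z = -0.2062 + -0.0413i, |z|^2 = 0.0442
Iter 5: z = -0.7562 + 0.0660i, |z|^2 = 0.5762
Iter 6: z = -0.2295 + -0.0509i, |z|^2 = 0.0553
Iter 7: z = -0.7469 + 0.0723i, |z|^2 = 0.5631
Iter 8: z = -0.2444 + -0.0591i, |z|^2 = 0.0632
Iter 9: z = -0.7408 + 0.0779i, |z|^2 = 0.5548
Iter 10: z = -0.2543 + -0.0664i, |z|^2 = 0.0691
Iter 11: z = -0.7367 + 0.0828i, |z|^2 = 0.5496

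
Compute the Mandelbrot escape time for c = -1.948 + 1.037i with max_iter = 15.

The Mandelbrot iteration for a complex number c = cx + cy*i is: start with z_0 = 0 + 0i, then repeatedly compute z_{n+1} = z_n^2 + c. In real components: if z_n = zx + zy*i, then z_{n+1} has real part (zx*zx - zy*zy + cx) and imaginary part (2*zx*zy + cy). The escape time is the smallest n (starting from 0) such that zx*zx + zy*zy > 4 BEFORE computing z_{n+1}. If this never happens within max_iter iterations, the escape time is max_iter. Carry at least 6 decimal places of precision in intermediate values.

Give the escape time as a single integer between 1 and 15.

z_0 = 0 + 0i, c = -1.9480 + 1.0370i
Iter 1: z = -1.9480 + 1.0370i, |z|^2 = 4.8701
Escaped at iteration 1

Answer: 1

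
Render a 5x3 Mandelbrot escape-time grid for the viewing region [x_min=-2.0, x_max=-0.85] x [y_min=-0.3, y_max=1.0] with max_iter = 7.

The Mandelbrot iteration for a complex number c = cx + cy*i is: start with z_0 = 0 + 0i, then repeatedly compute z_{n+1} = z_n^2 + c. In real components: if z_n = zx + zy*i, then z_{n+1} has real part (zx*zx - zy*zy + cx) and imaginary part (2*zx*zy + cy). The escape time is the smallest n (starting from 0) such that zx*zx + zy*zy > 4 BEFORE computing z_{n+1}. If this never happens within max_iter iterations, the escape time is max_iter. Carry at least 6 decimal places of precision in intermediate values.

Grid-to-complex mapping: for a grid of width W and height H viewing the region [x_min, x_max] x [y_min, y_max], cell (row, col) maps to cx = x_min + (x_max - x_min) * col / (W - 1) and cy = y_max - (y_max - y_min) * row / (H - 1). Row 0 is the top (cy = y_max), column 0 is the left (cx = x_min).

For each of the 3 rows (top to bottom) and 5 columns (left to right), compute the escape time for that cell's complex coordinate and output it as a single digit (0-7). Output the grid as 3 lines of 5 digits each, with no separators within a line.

(row=0, col=0): c = -2.0000 + 1.0000i → escape time 1
(row=0, col=1): c = -1.7125 + 1.0000i → escape time 2
(row=0, col=2): c = -1.4250 + 1.0000i → escape time 3
(row=0, col=3): c = -1.1375 + 1.0000i → escape time 3
(row=0, col=4): c = -0.8500 + 1.0000i → escape time 3
(row=1, col=0): c = -2.0000 + 0.3500i → escape time 1
(row=1, col=1): c = -1.7125 + 0.3500i → escape time 4
(row=1, col=2): c = -1.4250 + 0.3500i → escape time 5
(row=1, col=3): c = -1.1375 + 0.3500i → escape time 7
(row=1, col=4): c = -0.8500 + 0.3500i → escape time 7
(row=2, col=0): c = -2.0000 + -0.3000i → escape time 1
(row=2, col=1): c = -1.7125 + -0.3000i → escape time 4
(row=2, col=2): c = -1.4250 + -0.3000i → escape time 5
(row=2, col=3): c = -1.1375 + -0.3000i → escape time 7
(row=2, col=4): c = -0.8500 + -0.3000i → escape time 7

Answer: 12333
14577
14577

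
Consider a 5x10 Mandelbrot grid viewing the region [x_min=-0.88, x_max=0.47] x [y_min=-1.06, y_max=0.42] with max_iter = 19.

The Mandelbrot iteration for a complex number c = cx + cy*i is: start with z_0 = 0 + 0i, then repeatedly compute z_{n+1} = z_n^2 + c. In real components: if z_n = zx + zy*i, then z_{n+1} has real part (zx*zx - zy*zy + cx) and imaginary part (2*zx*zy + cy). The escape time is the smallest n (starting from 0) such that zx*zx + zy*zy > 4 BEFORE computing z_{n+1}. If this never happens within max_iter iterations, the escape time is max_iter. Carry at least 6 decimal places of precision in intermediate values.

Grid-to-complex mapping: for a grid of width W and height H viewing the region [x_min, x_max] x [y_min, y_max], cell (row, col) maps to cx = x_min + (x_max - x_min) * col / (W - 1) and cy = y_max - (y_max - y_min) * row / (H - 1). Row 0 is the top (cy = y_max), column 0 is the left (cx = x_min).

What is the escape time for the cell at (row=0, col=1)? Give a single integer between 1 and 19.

Answer: 19

Derivation:
z_0 = 0 + 0i, c = -0.5425 + 0.4200i
Iter 1: z = -0.5425 + 0.4200i, |z|^2 = 0.4707
Iter 2: z = -0.4246 + -0.0357i, |z|^2 = 0.1816
Iter 3: z = -0.3635 + 0.4503i, |z|^2 = 0.3349
Iter 4: z = -0.6132 + 0.0926i, |z|^2 = 0.3845
Iter 5: z = -0.1751 + 0.3064i, |z|^2 = 0.1246
Iter 6: z = -0.6057 + 0.3127i, |z|^2 = 0.4647
Iter 7: z = -0.2734 + 0.0412i, |z|^2 = 0.0764
Iter 8: z = -0.4695 + 0.3975i, |z|^2 = 0.3784
Iter 9: z = -0.4801 + 0.0468i, |z|^2 = 0.2327
Iter 10: z = -0.3142 + 0.3751i, |z|^2 = 0.2394
Iter 11: z = -0.5844 + 0.1843i, |z|^2 = 0.3755
Iter 12: z = -0.2349 + 0.2046i, |z|^2 = 0.0970
Iter 13: z = -0.5292 + 0.3239i, |z|^2 = 0.3849
Iter 14: z = -0.3674 + 0.0772i, |z|^2 = 0.1409
Iter 15: z = -0.4135 + 0.3633i, |z|^2 = 0.3029
Iter 16: z = -0.5035 + 0.1196i, |z|^2 = 0.2678
Iter 17: z = -0.3033 + 0.2996i, |z|^2 = 0.1817
Iter 18: z = -0.5403 + 0.2383i, |z|^2 = 0.3487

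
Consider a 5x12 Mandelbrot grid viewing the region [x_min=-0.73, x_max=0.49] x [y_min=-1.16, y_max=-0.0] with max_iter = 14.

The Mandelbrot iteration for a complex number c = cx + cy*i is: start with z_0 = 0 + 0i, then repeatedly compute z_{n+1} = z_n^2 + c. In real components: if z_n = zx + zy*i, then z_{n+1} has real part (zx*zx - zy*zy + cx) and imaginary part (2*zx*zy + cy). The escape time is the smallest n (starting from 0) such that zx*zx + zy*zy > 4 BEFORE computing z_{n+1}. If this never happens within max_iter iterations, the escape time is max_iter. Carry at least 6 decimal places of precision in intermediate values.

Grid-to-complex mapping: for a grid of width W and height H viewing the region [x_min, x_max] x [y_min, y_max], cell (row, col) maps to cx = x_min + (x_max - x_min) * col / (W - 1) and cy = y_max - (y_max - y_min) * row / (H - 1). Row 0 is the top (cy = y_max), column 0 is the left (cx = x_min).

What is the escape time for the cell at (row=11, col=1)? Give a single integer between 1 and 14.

Answer: 3

Derivation:
z_0 = 0 + 0i, c = -0.4250 + -1.1600i
Iter 1: z = -0.4250 + -1.1600i, |z|^2 = 1.5262
Iter 2: z = -1.5900 + -0.1740i, |z|^2 = 2.5583
Iter 3: z = 2.0727 + -0.6067i, |z|^2 = 4.6643
Escaped at iteration 3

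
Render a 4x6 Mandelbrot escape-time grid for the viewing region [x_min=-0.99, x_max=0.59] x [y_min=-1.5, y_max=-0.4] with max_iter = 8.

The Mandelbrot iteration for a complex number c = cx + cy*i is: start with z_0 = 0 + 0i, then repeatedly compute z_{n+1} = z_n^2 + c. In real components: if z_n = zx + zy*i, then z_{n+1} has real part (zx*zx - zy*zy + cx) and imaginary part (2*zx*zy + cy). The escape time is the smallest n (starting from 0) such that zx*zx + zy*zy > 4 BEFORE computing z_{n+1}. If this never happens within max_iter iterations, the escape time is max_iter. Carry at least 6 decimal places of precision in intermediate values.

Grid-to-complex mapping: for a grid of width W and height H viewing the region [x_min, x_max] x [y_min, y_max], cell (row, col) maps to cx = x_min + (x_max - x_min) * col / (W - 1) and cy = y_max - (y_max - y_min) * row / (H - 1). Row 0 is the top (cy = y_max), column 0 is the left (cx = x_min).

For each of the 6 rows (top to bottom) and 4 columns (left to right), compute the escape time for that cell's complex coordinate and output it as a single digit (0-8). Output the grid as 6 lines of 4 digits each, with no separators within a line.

Answer: 7884
4883
3573
3442
2322
2222

Derivation:
(row=0, col=0): c = -0.9900 + -0.4000i → escape time 7
(row=0, col=1): c = -0.4633 + -0.4000i → escape time 8
(row=0, col=2): c = 0.0633 + -0.4000i → escape time 8
(row=0, col=3): c = 0.5900 + -0.4000i → escape time 4
(row=1, col=0): c = -0.9900 + -0.6200i → escape time 4
(row=1, col=1): c = -0.4633 + -0.6200i → escape time 8
(row=1, col=2): c = 0.0633 + -0.6200i → escape time 8
(row=1, col=3): c = 0.5900 + -0.6200i → escape time 3
(row=2, col=0): c = -0.9900 + -0.8400i → escape time 3
(row=2, col=1): c = -0.4633 + -0.8400i → escape time 5
(row=2, col=2): c = 0.0633 + -0.8400i → escape time 7
(row=2, col=3): c = 0.5900 + -0.8400i → escape time 3
(row=3, col=0): c = -0.9900 + -1.0600i → escape time 3
(row=3, col=1): c = -0.4633 + -1.0600i → escape time 4
(row=3, col=2): c = 0.0633 + -1.0600i → escape time 4
(row=3, col=3): c = 0.5900 + -1.0600i → escape time 2
(row=4, col=0): c = -0.9900 + -1.2800i → escape time 2
(row=4, col=1): c = -0.4633 + -1.2800i → escape time 3
(row=4, col=2): c = 0.0633 + -1.2800i → escape time 2
(row=4, col=3): c = 0.5900 + -1.2800i → escape time 2
(row=5, col=0): c = -0.9900 + -1.5000i → escape time 2
(row=5, col=1): c = -0.4633 + -1.5000i → escape time 2
(row=5, col=2): c = 0.0633 + -1.5000i → escape time 2
(row=5, col=3): c = 0.5900 + -1.5000i → escape time 2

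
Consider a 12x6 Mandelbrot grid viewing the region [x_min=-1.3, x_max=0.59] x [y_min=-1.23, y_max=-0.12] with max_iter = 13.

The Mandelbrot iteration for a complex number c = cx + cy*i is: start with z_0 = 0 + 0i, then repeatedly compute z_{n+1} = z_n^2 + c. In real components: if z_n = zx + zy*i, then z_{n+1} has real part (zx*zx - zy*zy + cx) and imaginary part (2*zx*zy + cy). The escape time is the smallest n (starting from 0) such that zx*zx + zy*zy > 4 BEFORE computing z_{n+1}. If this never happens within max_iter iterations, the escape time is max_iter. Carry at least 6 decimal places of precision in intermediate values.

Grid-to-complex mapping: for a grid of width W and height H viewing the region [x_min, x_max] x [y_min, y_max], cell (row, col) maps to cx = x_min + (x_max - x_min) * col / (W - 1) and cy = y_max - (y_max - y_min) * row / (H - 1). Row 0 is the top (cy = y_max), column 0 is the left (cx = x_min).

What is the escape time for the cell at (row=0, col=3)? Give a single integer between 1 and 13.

z_0 = 0 + 0i, c = -0.7845 + -0.1200i
Iter 1: z = -0.7845 + -0.1200i, |z|^2 = 0.6299
Iter 2: z = -0.1834 + 0.0683i, |z|^2 = 0.0383
Iter 3: z = -0.7556 + -0.1451i, |z|^2 = 0.5919
Iter 4: z = -0.2347 + 0.0992i, |z|^2 = 0.0649
Iter 5: z = -0.7393 + -0.1666i, |z|^2 = 0.5743
Iter 6: z = -0.2657 + 0.1263i, |z|^2 = 0.0866
Iter 7: z = -0.7299 + -0.1871i, |z|^2 = 0.5677
Iter 8: z = -0.2868 + 0.1531i, |z|^2 = 0.1057
Iter 9: z = -0.7257 + -0.2079i, |z|^2 = 0.5699
Iter 10: z = -0.3011 + 0.1817i, |z|^2 = 0.1237
Iter 11: z = -0.7269 + -0.2294i, |z|^2 = 0.5810
Iter 12: z = -0.3088 + 0.2135i, |z|^2 = 0.1409

Answer: 13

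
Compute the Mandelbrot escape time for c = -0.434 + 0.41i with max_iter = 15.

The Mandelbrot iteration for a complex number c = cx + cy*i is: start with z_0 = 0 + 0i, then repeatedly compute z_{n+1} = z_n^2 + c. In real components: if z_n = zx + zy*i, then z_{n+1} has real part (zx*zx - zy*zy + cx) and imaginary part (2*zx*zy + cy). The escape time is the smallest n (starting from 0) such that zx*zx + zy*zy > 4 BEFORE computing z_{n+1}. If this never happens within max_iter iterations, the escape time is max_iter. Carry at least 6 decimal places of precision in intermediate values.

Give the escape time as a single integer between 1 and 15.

z_0 = 0 + 0i, c = -0.4340 + 0.4100i
Iter 1: z = -0.4340 + 0.4100i, |z|^2 = 0.3565
Iter 2: z = -0.4137 + 0.0541i, |z|^2 = 0.1741
Iter 3: z = -0.2657 + 0.3652i, |z|^2 = 0.2040
Iter 4: z = -0.4968 + 0.2159i, |z|^2 = 0.2934
Iter 5: z = -0.2338 + 0.1955i, |z|^2 = 0.0929
Iter 6: z = -0.4175 + 0.3186i, |z|^2 = 0.2758
Iter 7: z = -0.3611 + 0.1440i, |z|^2 = 0.1512
Iter 8: z = -0.3243 + 0.3060i, |z|^2 = 0.1988
Iter 9: z = -0.4225 + 0.2115i, |z|^2 = 0.2232
Iter 10: z = -0.3003 + 0.2313i, |z|^2 = 0.1436
Iter 11: z = -0.3973 + 0.2711i, |z|^2 = 0.2314
Iter 12: z = -0.3496 + 0.1946i, |z|^2 = 0.1601
Iter 13: z = -0.3496 + 0.2740i, |z|^2 = 0.1973
Iter 14: z = -0.3868 + 0.2184i, |z|^2 = 0.1973

Answer: 15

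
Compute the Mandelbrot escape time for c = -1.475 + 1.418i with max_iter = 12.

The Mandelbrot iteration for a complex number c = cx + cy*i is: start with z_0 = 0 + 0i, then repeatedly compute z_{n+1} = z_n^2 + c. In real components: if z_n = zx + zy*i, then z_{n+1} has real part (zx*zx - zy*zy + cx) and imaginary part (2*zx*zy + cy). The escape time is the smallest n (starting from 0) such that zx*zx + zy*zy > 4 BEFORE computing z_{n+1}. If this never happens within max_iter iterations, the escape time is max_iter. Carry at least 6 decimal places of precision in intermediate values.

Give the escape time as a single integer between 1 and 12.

z_0 = 0 + 0i, c = -1.4750 + 1.4180i
Iter 1: z = -1.4750 + 1.4180i, |z|^2 = 4.1863
Escaped at iteration 1

Answer: 1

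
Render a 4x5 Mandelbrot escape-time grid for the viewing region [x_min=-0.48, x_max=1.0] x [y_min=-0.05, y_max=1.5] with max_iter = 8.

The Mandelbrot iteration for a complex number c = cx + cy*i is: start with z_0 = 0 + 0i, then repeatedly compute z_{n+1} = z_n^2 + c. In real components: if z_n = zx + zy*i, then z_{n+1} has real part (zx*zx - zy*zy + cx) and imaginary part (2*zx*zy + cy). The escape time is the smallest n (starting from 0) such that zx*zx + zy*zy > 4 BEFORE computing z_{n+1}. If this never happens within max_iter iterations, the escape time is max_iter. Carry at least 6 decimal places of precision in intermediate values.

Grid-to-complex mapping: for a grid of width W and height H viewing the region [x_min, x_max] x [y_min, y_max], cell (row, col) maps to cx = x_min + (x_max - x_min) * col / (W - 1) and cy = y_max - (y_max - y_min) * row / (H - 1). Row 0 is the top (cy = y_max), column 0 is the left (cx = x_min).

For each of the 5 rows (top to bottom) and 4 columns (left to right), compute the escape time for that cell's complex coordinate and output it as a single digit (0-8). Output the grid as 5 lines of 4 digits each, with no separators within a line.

(row=0, col=0): c = -0.4800 + 1.5000i → escape time 2
(row=0, col=1): c = 0.0133 + 1.5000i → escape time 2
(row=0, col=2): c = 0.5067 + 1.5000i → escape time 2
(row=0, col=3): c = 1.0000 + 1.5000i → escape time 2
(row=1, col=0): c = -0.4800 + 1.1125i → escape time 4
(row=1, col=1): c = 0.0133 + 1.1125i → escape time 4
(row=1, col=2): c = 0.5067 + 1.1125i → escape time 2
(row=1, col=3): c = 1.0000 + 1.1125i → escape time 2
(row=2, col=0): c = -0.4800 + 0.7250i → escape time 7
(row=2, col=1): c = 0.0133 + 0.7250i → escape time 8
(row=2, col=2): c = 0.5067 + 0.7250i → escape time 3
(row=2, col=3): c = 1.0000 + 0.7250i → escape time 2
(row=3, col=0): c = -0.4800 + 0.3375i → escape time 8
(row=3, col=1): c = 0.0133 + 0.3375i → escape time 8
(row=3, col=2): c = 0.5067 + 0.3375i → escape time 5
(row=3, col=3): c = 1.0000 + 0.3375i → escape time 2
(row=4, col=0): c = -0.4800 + -0.0500i → escape time 8
(row=4, col=1): c = 0.0133 + -0.0500i → escape time 8
(row=4, col=2): c = 0.5067 + -0.0500i → escape time 5
(row=4, col=3): c = 1.0000 + -0.0500i → escape time 2

Answer: 2222
4422
7832
8852
8852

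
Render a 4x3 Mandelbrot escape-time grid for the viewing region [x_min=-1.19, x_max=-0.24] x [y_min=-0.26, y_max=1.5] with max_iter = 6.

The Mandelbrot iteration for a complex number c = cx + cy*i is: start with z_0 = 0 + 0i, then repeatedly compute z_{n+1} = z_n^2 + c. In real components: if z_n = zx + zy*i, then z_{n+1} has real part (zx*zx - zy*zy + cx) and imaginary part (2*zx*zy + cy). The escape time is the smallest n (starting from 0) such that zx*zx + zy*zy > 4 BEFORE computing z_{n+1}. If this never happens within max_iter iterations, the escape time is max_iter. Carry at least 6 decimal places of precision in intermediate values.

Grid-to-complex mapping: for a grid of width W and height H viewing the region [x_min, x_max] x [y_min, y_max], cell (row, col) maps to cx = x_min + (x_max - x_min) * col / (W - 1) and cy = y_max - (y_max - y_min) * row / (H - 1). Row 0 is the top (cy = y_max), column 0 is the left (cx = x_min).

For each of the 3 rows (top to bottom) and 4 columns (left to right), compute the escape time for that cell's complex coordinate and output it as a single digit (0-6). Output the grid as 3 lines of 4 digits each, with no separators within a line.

(row=0, col=0): c = -1.1900 + 1.5000i → escape time 2
(row=0, col=1): c = -0.8733 + 1.5000i → escape time 2
(row=0, col=2): c = -0.5567 + 1.5000i → escape time 2
(row=0, col=3): c = -0.2400 + 1.5000i → escape time 2
(row=1, col=0): c = -1.1900 + 0.6200i → escape time 3
(row=1, col=1): c = -0.8733 + 0.6200i → escape time 5
(row=1, col=2): c = -0.5567 + 0.6200i → escape time 6
(row=1, col=3): c = -0.2400 + 0.6200i → escape time 6
(row=2, col=0): c = -1.1900 + -0.2600i → escape time 6
(row=2, col=1): c = -0.8733 + -0.2600i → escape time 6
(row=2, col=2): c = -0.5567 + -0.2600i → escape time 6
(row=2, col=3): c = -0.2400 + -0.2600i → escape time 6

Answer: 2222
3566
6666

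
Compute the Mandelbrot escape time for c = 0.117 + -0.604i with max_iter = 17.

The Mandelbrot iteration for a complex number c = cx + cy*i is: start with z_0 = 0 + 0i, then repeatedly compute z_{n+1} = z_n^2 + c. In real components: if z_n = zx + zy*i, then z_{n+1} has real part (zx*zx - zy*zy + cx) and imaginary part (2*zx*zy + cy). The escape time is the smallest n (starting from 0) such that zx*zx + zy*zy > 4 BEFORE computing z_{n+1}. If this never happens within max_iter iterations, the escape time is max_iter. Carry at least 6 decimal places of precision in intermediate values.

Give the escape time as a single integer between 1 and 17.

z_0 = 0 + 0i, c = 0.1170 + -0.6040i
Iter 1: z = 0.1170 + -0.6040i, |z|^2 = 0.3785
Iter 2: z = -0.2341 + -0.7453i, |z|^2 = 0.6103
Iter 3: z = -0.3837 + -0.2550i, |z|^2 = 0.2123
Iter 4: z = 0.1992 + -0.4083i, |z|^2 = 0.2064
Iter 5: z = -0.0100 + -0.7667i, |z|^2 = 0.5879
Iter 6: z = -0.4707 + -0.5886i, |z|^2 = 0.5680
Iter 7: z = -0.0079 + -0.0499i, |z|^2 = 0.0026
Iter 8: z = 0.1146 + -0.6032i, |z|^2 = 0.3770
Iter 9: z = -0.2337 + -0.7422i, |z|^2 = 0.6055
Iter 10: z = -0.3793 + -0.2570i, |z|^2 = 0.2099
Iter 11: z = 0.1948 + -0.4090i, |z|^2 = 0.2052
Iter 12: z = -0.0124 + -0.7633i, |z|^2 = 0.5828
Iter 13: z = -0.4655 + -0.5851i, |z|^2 = 0.5591
Iter 14: z = -0.0086 + -0.0592i, |z|^2 = 0.0036
Iter 15: z = 0.1136 + -0.6030i, |z|^2 = 0.3765
Iter 16: z = -0.2337 + -0.7410i, |z|^2 = 0.6036

Answer: 17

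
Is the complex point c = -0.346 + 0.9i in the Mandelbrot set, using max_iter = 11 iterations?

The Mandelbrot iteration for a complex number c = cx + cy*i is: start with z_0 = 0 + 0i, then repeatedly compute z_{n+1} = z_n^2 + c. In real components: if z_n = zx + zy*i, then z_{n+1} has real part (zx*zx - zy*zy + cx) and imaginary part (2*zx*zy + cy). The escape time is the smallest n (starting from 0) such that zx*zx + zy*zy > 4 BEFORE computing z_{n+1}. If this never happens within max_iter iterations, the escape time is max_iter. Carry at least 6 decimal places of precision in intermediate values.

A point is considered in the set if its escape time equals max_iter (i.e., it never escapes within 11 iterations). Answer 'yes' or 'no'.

z_0 = 0 + 0i, c = -0.3460 + 0.9000i
Iter 1: z = -0.3460 + 0.9000i, |z|^2 = 0.9297
Iter 2: z = -1.0363 + 0.2772i, |z|^2 = 1.1507
Iter 3: z = 0.6510 + 0.3255i, |z|^2 = 0.5298
Iter 4: z = -0.0281 + 1.3238i, |z|^2 = 1.7533
Iter 5: z = -2.0977 + 0.8257i, |z|^2 = 5.0820
Escaped at iteration 5

Answer: no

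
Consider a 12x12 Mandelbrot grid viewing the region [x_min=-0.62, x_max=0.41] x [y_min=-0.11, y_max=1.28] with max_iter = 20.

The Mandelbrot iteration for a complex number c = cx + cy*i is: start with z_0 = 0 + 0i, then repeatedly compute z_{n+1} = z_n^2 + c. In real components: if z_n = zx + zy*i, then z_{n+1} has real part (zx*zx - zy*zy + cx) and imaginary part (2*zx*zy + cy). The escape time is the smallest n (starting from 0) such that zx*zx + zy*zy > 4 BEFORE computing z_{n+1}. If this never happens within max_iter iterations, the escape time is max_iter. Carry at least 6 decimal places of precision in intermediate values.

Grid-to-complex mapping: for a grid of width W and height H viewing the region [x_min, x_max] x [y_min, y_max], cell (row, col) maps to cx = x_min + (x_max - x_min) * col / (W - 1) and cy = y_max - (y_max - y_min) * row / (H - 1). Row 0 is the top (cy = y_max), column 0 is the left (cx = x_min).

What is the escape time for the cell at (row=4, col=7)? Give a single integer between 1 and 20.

Answer: 9

Derivation:
z_0 = 0 + 0i, c = 0.0355 + 0.7745i
Iter 1: z = 0.0355 + 0.7745i, |z|^2 = 0.6012
Iter 2: z = -0.5632 + 0.8295i, |z|^2 = 1.0052
Iter 3: z = -0.3354 + -0.1598i, |z|^2 = 0.1380
Iter 4: z = 0.1224 + 0.8817i, |z|^2 = 0.7924
Iter 5: z = -0.7270 + 0.9904i, |z|^2 = 1.5093
Iter 6: z = -0.4169 + -0.6654i, |z|^2 = 0.6166
Iter 7: z = -0.2336 + 1.3293i, |z|^2 = 1.8217
Iter 8: z = -1.6771 + 0.1536i, |z|^2 = 2.8364
Iter 9: z = 2.8246 + 0.2593i, |z|^2 = 8.0457
Escaped at iteration 9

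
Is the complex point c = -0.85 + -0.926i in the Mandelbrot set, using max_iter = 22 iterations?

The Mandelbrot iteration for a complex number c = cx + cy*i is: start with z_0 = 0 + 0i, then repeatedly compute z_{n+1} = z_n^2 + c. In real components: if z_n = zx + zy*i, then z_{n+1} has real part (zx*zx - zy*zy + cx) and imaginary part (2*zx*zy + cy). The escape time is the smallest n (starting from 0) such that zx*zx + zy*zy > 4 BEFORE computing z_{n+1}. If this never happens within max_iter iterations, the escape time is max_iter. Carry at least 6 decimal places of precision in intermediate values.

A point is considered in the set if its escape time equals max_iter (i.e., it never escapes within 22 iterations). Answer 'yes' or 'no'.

z_0 = 0 + 0i, c = -0.8500 + -0.9260i
Iter 1: z = -0.8500 + -0.9260i, |z|^2 = 1.5800
Iter 2: z = -0.9850 + 0.6482i, |z|^2 = 1.3903
Iter 3: z = -0.3000 + -2.2029i, |z|^2 = 4.9429
Escaped at iteration 3

Answer: no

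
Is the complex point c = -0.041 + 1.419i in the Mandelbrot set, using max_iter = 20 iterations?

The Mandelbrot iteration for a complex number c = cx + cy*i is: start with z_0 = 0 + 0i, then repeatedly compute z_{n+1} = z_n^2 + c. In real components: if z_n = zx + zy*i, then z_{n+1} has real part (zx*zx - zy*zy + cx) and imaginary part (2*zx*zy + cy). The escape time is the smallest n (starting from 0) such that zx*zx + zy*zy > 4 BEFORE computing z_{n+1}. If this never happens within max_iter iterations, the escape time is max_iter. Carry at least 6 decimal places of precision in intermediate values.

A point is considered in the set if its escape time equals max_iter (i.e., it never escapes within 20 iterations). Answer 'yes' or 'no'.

Answer: no

Derivation:
z_0 = 0 + 0i, c = -0.0410 + 1.4190i
Iter 1: z = -0.0410 + 1.4190i, |z|^2 = 2.0152
Iter 2: z = -2.0529 + 1.3026i, |z|^2 = 5.9112
Escaped at iteration 2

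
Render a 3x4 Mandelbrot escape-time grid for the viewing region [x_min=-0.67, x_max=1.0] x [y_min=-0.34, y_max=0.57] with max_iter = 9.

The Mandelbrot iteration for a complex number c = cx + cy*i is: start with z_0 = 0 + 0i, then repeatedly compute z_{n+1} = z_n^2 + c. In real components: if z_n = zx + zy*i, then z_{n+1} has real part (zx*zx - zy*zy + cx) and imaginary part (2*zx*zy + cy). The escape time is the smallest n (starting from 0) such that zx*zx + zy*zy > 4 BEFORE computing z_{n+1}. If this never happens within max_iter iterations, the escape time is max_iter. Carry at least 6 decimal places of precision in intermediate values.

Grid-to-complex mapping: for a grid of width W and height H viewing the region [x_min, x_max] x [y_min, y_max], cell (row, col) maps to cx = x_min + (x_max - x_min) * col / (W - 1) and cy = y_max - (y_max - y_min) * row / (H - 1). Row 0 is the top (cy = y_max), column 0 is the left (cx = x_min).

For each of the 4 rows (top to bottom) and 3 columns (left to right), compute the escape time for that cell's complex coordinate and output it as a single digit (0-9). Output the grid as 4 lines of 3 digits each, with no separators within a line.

Answer: 792
992
992
992

Derivation:
(row=0, col=0): c = -0.6700 + 0.5700i → escape time 7
(row=0, col=1): c = 0.1650 + 0.5700i → escape time 9
(row=0, col=2): c = 1.0000 + 0.5700i → escape time 2
(row=1, col=0): c = -0.6700 + 0.2667i → escape time 9
(row=1, col=1): c = 0.1650 + 0.2667i → escape time 9
(row=1, col=2): c = 1.0000 + 0.2667i → escape time 2
(row=2, col=0): c = -0.6700 + -0.0367i → escape time 9
(row=2, col=1): c = 0.1650 + -0.0367i → escape time 9
(row=2, col=2): c = 1.0000 + -0.0367i → escape time 2
(row=3, col=0): c = -0.6700 + -0.3400i → escape time 9
(row=3, col=1): c = 0.1650 + -0.3400i → escape time 9
(row=3, col=2): c = 1.0000 + -0.3400i → escape time 2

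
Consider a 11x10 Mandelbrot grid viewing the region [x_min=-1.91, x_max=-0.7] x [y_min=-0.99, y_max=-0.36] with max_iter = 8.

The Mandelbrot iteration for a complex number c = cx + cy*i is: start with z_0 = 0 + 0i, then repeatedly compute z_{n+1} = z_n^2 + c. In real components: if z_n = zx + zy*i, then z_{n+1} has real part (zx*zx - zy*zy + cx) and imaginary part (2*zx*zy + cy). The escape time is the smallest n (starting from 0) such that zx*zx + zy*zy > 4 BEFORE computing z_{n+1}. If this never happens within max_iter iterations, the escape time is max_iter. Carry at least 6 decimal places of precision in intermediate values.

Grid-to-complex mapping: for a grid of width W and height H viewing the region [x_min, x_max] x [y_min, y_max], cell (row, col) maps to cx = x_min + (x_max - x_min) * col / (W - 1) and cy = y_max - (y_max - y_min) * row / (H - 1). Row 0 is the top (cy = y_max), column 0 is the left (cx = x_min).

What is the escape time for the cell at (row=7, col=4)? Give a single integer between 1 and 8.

Answer: 3

Derivation:
z_0 = 0 + 0i, c = -1.4260 + -0.8500i
Iter 1: z = -1.4260 + -0.8500i, |z|^2 = 2.7560
Iter 2: z = -0.1150 + 1.5742i, |z|^2 = 2.4913
Iter 3: z = -3.8909 + -1.2121i, |z|^2 = 16.6082
Escaped at iteration 3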